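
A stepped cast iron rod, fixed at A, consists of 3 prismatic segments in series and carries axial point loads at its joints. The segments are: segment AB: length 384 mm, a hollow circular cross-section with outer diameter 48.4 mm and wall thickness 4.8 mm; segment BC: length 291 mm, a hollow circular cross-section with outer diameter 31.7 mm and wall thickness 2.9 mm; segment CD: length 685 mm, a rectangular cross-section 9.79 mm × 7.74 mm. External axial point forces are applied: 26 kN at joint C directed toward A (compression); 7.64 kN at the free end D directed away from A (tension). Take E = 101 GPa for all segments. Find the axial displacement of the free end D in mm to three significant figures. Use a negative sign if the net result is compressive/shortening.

Internal axial forces (sectioning from the free end, tension +): N_CD = 7.64 kN, N_BC = -18.36 kN, N_AB = -18.36 kN.
A_AB = 657.5 mm².
A_BC = 262.4 mm².
A_CD = 75.77 mm².
δ_AB = -18360·384/(657.5·101000) = -0.1062 mm
δ_BC = -18360·291/(262.4·101000) = -0.2016 mm
δ_CD = 7640·685/(75.77·101000) = 0.6838 mm
δ = Σδ_i = 0.376 mm.

0.376 mm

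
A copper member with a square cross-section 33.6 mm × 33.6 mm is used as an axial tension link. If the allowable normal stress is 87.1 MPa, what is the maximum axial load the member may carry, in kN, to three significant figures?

A = 1129 mm².
P_max = σ_allow · A = 87.1 · 1129 = 98330 N = 98.33 kN.

98.3 kN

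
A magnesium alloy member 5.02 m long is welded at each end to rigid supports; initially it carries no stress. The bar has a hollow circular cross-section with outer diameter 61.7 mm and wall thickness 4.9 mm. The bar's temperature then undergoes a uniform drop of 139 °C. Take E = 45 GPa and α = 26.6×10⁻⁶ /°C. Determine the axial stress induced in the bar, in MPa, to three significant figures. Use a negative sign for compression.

166 MPa

Free thermal expansion αLΔT = 26.6e-6 · 5020 · -139 = -18.56 mm.
The walls impose strain ε = −(-18.56)/5020 = 3.6974e-03; σ = Eε = 45000 · 3.6974e-03 = 166.4 MPa.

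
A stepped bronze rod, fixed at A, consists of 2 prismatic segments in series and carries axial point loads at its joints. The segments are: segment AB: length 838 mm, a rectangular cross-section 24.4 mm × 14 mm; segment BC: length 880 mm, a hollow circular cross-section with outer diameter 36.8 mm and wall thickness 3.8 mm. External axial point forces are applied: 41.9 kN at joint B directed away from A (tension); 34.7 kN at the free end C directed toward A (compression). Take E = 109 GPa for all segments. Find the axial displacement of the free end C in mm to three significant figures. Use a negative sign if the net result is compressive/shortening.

Internal axial forces (sectioning from the free end, tension +): N_BC = -34.7 kN, N_AB = 7.2 kN.
A_AB = 341.6 mm².
A_BC = 394 mm².
δ_AB = 7200·838/(341.6·109000) = 0.162 mm
δ_BC = -34700·880/(394·109000) = -0.7111 mm
δ = Σδ_i = -0.5491 mm.

-0.549 mm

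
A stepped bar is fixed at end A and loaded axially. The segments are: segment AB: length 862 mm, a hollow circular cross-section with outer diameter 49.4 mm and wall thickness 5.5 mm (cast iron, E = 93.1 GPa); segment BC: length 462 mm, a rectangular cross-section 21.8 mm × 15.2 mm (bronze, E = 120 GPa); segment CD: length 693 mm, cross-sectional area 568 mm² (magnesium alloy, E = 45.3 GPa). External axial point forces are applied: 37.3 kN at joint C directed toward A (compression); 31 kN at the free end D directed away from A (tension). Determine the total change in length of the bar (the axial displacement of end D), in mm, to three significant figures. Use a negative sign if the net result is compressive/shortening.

0.685 mm

Internal axial forces (sectioning from the free end, tension +): N_CD = 31 kN, N_BC = -6.3 kN, N_AB = -6.3 kN.
A_AB = 758.5 mm².
A_BC = 331.4 mm².
δ_AB = -6300·862/(758.5·93100) = -0.0769 mm
δ_BC = -6300·462/(331.4·120000) = -0.0732 mm
δ_CD = 31000·693/(568·45300) = 0.8349 mm
δ = Σδ_i = 0.6848 mm.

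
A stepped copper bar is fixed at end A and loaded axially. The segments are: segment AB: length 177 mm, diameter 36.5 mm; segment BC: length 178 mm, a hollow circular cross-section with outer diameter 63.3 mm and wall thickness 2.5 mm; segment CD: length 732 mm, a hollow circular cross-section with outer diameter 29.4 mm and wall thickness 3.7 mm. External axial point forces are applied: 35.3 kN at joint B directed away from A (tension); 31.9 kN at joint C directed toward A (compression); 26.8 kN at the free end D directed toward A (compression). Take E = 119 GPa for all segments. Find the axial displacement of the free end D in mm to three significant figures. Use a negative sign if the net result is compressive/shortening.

Internal axial forces (sectioning from the free end, tension +): N_CD = -26.8 kN, N_BC = -58.7 kN, N_AB = -23.4 kN.
A_AB = 1046 mm².
A_BC = 477.5 mm².
A_CD = 298.7 mm².
δ_AB = -23400·177/(1046·119000) = -0.03326 mm
δ_BC = -58700·178/(477.5·119000) = -0.1839 mm
δ_CD = -26800·732/(298.7·119000) = -0.5518 mm
δ = Σδ_i = -0.769 mm.

-0.769 mm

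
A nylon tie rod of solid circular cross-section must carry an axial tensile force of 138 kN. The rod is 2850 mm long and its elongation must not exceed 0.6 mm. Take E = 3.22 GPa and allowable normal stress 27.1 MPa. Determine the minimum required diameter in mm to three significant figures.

509 mm

Required area A ≥ P/σ_allow = 138000/27.1 = 5092 mm².
For a solid circular section, d ≥ √(4A/π) = 80.52 mm.
Elongation limit: A ≥ PL/(Eδ_allow) = 138000·2850/(3220·0.6) = 203600 mm² ⇒ d ≥ 509.1 mm.
The elongation limit governs.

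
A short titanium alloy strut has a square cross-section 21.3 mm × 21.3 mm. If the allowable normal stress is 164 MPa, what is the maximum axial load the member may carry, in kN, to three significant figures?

A = 453.7 mm².
P_max = σ_allow · A = 164 · 453.7 = 74410 N = 74.41 kN.

74.4 kN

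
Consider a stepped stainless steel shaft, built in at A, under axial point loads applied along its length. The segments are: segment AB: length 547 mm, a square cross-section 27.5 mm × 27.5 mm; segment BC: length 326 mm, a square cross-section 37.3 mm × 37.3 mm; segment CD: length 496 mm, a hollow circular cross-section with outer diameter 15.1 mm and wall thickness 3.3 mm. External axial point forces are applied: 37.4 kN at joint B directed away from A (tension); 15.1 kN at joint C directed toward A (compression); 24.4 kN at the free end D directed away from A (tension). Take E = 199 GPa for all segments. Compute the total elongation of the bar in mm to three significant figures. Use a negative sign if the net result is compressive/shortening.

0.678 mm

Internal axial forces (sectioning from the free end, tension +): N_CD = 24.4 kN, N_BC = 9.3 kN, N_AB = 46.7 kN.
A_AB = 756.2 mm².
A_BC = 1391 mm².
A_CD = 122.3 mm².
δ_AB = 46700·547/(756.2·199000) = 0.1697 mm
δ_BC = 9300·326/(1391·199000) = 0.01095 mm
δ_CD = 24400·496/(122.3·199000) = 0.4971 mm
δ = Σδ_i = 0.6778 mm.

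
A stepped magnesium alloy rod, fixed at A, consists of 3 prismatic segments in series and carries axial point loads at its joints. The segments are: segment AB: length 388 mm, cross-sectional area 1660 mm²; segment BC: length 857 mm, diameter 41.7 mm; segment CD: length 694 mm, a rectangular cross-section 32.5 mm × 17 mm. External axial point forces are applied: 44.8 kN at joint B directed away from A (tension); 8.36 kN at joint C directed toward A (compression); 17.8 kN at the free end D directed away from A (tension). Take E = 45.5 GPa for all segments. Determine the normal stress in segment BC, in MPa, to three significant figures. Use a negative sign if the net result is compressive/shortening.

Internal axial forces (sectioning from the free end, tension +): N_CD = 17.8 kN, N_BC = 9.44 kN, N_AB = 54.24 kN.
A_BC = 1366 mm².
σ_BC = N_BC/A_BC = 9440/1366 = 6.912 MPa.

6.91 MPa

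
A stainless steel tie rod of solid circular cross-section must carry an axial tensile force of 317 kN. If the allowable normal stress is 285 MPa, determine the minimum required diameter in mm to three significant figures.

37.6 mm

Required area A ≥ P/σ_allow = 317000/285 = 1112 mm².
For a solid circular section, d ≥ √(4A/π) = 37.63 mm.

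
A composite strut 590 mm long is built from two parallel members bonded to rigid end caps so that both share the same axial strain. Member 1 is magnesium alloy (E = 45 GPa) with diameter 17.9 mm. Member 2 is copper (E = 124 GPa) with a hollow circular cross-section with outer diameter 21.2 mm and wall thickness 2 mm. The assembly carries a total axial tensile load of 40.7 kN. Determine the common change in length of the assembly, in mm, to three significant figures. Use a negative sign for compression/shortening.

A_1 = 251.6 mm².
A_2 = 120.6 mm².
Equal strain + equilibrium ⇒ each member carries load in proportion to AE: A₁E₁ = 11320000 N, A₂E₂ = 14960000 N, ΣAE = 26280000 N.
δ = PL/ΣAE = 40700·590/26280000 = 0.9136 mm.

0.914 mm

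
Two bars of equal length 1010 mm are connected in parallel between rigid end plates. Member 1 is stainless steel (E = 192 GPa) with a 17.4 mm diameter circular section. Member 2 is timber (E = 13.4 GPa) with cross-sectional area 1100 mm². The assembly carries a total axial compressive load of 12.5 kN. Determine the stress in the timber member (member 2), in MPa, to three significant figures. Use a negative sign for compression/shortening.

A_1 = 237.8 mm².
Equal strain + equilibrium ⇒ each member carries load in proportion to AE: A₁E₁ = 45660000 N, A₂E₂ = 14740000 N, ΣAE = 60400000 N.
σ₂ = P·E₂/ΣAE = -12500·13400/60400000 = -2.773 MPa.

-2.77 MPa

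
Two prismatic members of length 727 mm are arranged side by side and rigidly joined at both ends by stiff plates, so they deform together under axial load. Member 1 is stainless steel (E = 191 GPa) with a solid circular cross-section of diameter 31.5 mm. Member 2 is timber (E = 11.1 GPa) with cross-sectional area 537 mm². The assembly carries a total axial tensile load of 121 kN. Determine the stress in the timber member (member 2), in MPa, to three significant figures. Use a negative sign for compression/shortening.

A_1 = 779.3 mm².
Equal strain + equilibrium ⇒ each member carries load in proportion to AE: A₁E₁ = 148800000 N, A₂E₂ = 5961000 N, ΣAE = 154800000 N.
σ₂ = P·E₂/ΣAE = 121000·11100/154800000 = 8.676 MPa.

8.68 MPa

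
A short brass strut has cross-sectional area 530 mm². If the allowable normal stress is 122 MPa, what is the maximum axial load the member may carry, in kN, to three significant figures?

64.7 kN

P_max = σ_allow · A = 122 · 530 = 64660 N = 64.66 kN.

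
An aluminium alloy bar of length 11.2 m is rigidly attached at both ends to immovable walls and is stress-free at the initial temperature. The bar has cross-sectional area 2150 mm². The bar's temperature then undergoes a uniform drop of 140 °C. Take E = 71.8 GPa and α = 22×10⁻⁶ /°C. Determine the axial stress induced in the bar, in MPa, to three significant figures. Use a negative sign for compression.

221 MPa

Free thermal expansion αLΔT = 22e-6 · 11200 · -140 = -34.5 mm.
The walls impose strain ε = −(-34.5)/11200 = 3.0800e-03; σ = Eε = 71800 · 3.0800e-03 = 221.1 MPa.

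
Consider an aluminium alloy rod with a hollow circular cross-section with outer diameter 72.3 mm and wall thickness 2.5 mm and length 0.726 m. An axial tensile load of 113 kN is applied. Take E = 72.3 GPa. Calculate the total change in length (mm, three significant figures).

A = 548.2 mm².
δ_mech = NL/(AE) = 113000·726/(548.2·72300) = 2.07 mm.

2.07 mm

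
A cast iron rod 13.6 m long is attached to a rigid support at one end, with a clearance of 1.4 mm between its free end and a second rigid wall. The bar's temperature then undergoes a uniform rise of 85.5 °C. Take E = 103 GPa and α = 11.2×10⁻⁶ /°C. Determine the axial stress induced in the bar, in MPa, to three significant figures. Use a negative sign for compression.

-88.0 MPa

Free thermal expansion αLΔT = 11.2e-6 · 13600 · 85.5 = 13.02 mm.
The walls engage after the gap closes; constrained expansion = 13.02 − 1.4 = 11.62 mm.
The walls impose strain ε = −(11.62)/13600 = -8.5466e-04; σ = Eε = 103000 · -8.5466e-04 = -88.03 MPa.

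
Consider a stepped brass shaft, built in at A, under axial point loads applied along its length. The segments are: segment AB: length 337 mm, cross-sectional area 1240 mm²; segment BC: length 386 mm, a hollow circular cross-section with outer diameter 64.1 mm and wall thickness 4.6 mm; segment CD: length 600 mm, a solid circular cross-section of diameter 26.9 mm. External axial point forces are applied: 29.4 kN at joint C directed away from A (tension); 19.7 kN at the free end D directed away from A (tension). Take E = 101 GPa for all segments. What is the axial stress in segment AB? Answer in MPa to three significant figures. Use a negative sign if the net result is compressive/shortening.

39.6 MPa

Internal axial forces (sectioning from the free end, tension +): N_CD = 19.7 kN, N_BC = 49.1 kN, N_AB = 49.1 kN.
σ_AB = N_AB/A_AB = 49100/1240 = 39.6 MPa.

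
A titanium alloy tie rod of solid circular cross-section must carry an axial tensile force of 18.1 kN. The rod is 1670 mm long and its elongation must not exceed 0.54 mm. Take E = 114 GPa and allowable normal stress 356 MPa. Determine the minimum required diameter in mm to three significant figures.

Required area A ≥ P/σ_allow = 18100/356 = 50.84 mm².
For a solid circular section, d ≥ √(4A/π) = 8.046 mm.
Elongation limit: A ≥ PL/(Eδ_allow) = 18100·1670/(114000·0.54) = 491 mm² ⇒ d ≥ 25 mm.
The elongation limit governs.

25.0 mm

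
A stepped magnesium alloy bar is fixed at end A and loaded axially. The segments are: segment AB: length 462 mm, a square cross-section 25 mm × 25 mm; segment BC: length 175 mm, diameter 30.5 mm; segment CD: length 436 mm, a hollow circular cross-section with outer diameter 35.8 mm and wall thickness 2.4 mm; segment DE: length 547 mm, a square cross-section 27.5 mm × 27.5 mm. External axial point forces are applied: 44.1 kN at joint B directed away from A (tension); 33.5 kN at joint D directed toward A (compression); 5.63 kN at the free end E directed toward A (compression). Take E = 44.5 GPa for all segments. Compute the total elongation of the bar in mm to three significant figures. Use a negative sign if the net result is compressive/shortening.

-1.74 mm

Internal axial forces (sectioning from the free end, tension +): N_DE = -5.63 kN, N_CD = -39.13 kN, N_BC = -39.13 kN, N_AB = 4.97 kN.
A_AB = 625 mm².
A_BC = 730.6 mm².
A_CD = 251.8 mm².
A_DE = 756.2 mm².
δ_AB = 4970·462/(625·44500) = 0.08256 mm
δ_BC = -39130·175/(730.6·44500) = -0.2106 mm
δ_CD = -39130·436/(251.8·44500) = -1.522 mm
δ_DE = -5630·547/(756.2·44500) = -0.09151 mm
δ = Σδ_i = -1.742 mm.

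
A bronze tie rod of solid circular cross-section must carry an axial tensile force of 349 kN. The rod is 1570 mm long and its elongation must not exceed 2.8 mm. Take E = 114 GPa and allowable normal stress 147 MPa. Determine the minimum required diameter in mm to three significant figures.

55.0 mm

Required area A ≥ P/σ_allow = 349000/147 = 2374 mm².
For a solid circular section, d ≥ √(4A/π) = 54.98 mm.
Elongation limit: A ≥ PL/(Eδ_allow) = 349000·1570/(114000·2.8) = 1717 mm² ⇒ d ≥ 46.75 mm.
The stress limit governs.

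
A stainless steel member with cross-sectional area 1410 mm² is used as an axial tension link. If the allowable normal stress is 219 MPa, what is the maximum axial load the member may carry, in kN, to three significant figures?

309 kN

P_max = σ_allow · A = 219 · 1410 = 308800 N = 308.8 kN.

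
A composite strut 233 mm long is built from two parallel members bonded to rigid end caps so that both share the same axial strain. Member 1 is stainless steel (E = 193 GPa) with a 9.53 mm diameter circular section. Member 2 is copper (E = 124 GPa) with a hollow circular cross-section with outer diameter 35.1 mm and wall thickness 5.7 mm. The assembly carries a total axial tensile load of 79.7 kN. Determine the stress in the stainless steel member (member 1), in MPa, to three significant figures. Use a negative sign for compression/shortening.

A_1 = 71.33 mm².
A_2 = 526.5 mm².
Equal strain + equilibrium ⇒ each member carries load in proportion to AE: A₁E₁ = 13770000 N, A₂E₂ = 65280000 N, ΣAE = 79050000 N.
σ₁ = P·E₁/ΣAE = 79700·193000/79050000 = 194.6 MPa.

195 MPa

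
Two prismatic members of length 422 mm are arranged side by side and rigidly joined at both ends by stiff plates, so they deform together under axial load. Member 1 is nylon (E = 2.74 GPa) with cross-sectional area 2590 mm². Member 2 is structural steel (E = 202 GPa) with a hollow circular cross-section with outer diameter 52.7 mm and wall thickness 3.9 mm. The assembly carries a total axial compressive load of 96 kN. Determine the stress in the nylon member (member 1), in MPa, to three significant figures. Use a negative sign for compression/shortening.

-2.06 MPa

A_2 = 597.9 mm².
Equal strain + equilibrium ⇒ each member carries load in proportion to AE: A₁E₁ = 7097000 N, A₂E₂ = 120800000 N, ΣAE = 127900000 N.
σ₁ = P·E₁/ΣAE = -96000·2740/127900000 = -2.057 MPa.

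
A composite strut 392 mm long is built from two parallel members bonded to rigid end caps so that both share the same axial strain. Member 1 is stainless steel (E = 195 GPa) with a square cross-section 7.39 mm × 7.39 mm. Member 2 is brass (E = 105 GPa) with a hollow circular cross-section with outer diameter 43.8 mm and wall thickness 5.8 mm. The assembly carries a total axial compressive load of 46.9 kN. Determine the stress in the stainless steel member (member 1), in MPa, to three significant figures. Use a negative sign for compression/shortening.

-110 MPa

A_1 = 54.61 mm².
A_2 = 692.4 mm².
Equal strain + equilibrium ⇒ each member carries load in proportion to AE: A₁E₁ = 10650000 N, A₂E₂ = 72700000 N, ΣAE = 83350000 N.
σ₁ = P·E₁/ΣAE = -46900·195000/83350000 = -109.7 MPa.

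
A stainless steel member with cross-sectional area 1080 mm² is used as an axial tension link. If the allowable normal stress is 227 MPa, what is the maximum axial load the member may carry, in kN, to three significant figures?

245 kN

P_max = σ_allow · A = 227 · 1080 = 245200 N = 245.2 kN.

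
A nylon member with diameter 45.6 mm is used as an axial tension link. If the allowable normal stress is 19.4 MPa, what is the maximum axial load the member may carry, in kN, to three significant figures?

31.7 kN

A = 1633 mm².
P_max = σ_allow · A = 19.4 · 1633 = 31680 N = 31.68 kN.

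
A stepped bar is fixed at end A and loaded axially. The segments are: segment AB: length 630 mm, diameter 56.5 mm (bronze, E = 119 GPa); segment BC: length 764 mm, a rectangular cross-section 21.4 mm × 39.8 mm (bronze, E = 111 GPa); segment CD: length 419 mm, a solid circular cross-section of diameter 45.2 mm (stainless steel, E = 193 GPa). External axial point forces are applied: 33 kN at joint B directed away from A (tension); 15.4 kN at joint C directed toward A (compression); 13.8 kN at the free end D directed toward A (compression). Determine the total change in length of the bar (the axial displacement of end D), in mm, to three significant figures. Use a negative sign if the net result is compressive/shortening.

-0.247 mm

Internal axial forces (sectioning from the free end, tension +): N_CD = -13.8 kN, N_BC = -29.2 kN, N_AB = 3.8 kN.
A_AB = 2507 mm².
A_BC = 851.7 mm².
A_CD = 1605 mm².
δ_AB = 3800·630/(2507·119000) = 0.008024 mm
δ_BC = -29200·764/(851.7·111000) = -0.236 mm
δ_CD = -13800·419/(1605·193000) = -0.01867 mm
δ = Σδ_i = -0.2466 mm.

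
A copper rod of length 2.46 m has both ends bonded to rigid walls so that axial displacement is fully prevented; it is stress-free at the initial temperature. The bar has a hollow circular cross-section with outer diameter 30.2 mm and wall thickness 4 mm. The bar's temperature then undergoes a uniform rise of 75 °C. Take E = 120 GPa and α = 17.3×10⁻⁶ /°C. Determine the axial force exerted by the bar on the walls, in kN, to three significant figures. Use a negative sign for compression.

-51.3 kN

Free thermal expansion αLΔT = 17.3e-6 · 2460 · 75 = 3.192 mm.
The walls impose strain ε = −(3.192)/2460 = -1.2975e-03; σ = Eε = 120000 · -1.2975e-03 = -155.7 MPa.
Wall reaction R = σ·A = -155.7·329.2 = -51260 N = -51.26 kN.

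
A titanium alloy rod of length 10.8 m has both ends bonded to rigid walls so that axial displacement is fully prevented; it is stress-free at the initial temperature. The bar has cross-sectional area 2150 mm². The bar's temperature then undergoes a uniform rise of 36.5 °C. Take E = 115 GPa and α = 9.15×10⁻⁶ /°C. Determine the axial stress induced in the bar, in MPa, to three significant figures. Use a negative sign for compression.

-38.4 MPa

Free thermal expansion αLΔT = 9.15e-6 · 10800 · 36.5 = 3.607 mm.
The walls impose strain ε = −(3.607)/10800 = -3.3398e-04; σ = Eε = 115000 · -3.3398e-04 = -38.41 MPa.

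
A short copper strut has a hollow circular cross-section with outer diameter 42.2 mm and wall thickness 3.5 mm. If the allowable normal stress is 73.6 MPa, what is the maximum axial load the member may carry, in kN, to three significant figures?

A = 425.5 mm².
P_max = σ_allow · A = 73.6 · 425.5 = 31320 N = 31.32 kN.

31.3 kN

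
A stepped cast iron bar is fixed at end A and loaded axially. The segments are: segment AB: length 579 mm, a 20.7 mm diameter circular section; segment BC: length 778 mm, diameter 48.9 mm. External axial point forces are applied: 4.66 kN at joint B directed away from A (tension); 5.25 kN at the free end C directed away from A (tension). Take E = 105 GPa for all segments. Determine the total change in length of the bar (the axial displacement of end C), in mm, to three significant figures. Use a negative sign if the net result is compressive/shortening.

Internal axial forces (sectioning from the free end, tension +): N_BC = 5.25 kN, N_AB = 9.91 kN.
A_AB = 336.5 mm².
A_BC = 1878 mm².
δ_AB = 9910·579/(336.5·105000) = 0.1624 mm
δ_BC = 5250·778/(1878·105000) = 0.02071 mm
δ = Σδ_i = 0.1831 mm.

0.183 mm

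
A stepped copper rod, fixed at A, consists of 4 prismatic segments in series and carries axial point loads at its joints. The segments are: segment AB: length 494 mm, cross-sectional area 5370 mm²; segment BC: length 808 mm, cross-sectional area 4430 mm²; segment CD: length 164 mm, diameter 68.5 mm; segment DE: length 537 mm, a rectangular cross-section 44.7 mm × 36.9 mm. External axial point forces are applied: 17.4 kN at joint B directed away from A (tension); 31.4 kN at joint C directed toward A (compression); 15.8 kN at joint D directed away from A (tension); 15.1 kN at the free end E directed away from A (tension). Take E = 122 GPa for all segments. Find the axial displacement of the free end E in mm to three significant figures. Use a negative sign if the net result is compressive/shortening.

0.0636 mm

Internal axial forces (sectioning from the free end, tension +): N_DE = 15.1 kN, N_CD = 30.9 kN, N_BC = -0.5 kN, N_AB = 16.9 kN.
A_CD = 3685 mm².
A_DE = 1649 mm².
δ_AB = 16900·494/(5370·122000) = 0.01274 mm
δ_BC = -500·808/(4430·122000) = -0.0007475 mm
δ_CD = 30900·164/(3685·122000) = 0.01127 mm
δ_DE = 15100·537/(1649·122000) = 0.0403 mm
δ = Σδ_i = 0.06356 mm.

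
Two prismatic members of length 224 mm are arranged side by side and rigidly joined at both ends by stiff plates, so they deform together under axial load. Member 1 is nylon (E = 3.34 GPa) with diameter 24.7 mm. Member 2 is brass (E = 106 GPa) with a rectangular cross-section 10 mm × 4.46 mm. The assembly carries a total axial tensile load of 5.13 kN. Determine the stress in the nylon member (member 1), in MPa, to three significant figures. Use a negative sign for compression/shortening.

2.71 MPa

A_1 = 479.2 mm².
A_2 = 44.6 mm².
Equal strain + equilibrium ⇒ each member carries load in proportion to AE: A₁E₁ = 1600000 N, A₂E₂ = 4728000 N, ΣAE = 6328000 N.
σ₁ = P·E₁/ΣAE = 5130·3340/6328000 = 2.708 MPa.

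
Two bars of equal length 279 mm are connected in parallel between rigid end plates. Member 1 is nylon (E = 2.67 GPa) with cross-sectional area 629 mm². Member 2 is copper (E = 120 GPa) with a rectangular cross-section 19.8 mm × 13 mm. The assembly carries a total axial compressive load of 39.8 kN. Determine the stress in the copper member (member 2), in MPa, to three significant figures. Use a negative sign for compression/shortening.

A_2 = 257.4 mm².
Equal strain + equilibrium ⇒ each member carries load in proportion to AE: A₁E₁ = 1679000 N, A₂E₂ = 30890000 N, ΣAE = 32570000 N.
σ₂ = P·E₂/ΣAE = -39800·120000/32570000 = -146.6 MPa.

-147 MPa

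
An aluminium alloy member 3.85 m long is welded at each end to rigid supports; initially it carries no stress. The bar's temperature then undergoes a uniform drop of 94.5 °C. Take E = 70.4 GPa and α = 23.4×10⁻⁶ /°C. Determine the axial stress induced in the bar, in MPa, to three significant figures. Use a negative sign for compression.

Free thermal expansion αLΔT = 23.4e-6 · 3850 · -94.5 = -8.514 mm.
The walls impose strain ε = −(-8.514)/3850 = 2.2113e-03; σ = Eε = 70400 · 2.2113e-03 = 155.7 MPa.

156 MPa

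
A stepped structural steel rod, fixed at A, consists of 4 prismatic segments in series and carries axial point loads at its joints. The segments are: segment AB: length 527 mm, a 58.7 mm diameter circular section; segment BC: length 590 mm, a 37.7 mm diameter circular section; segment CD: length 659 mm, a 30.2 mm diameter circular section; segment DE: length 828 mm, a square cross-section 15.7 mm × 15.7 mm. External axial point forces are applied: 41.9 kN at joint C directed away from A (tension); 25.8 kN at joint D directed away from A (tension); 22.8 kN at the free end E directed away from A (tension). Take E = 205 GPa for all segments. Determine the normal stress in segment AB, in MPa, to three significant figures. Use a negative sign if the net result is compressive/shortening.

Internal axial forces (sectioning from the free end, tension +): N_DE = 22.8 kN, N_CD = 48.6 kN, N_BC = 90.5 kN, N_AB = 90.5 kN.
A_AB = 2706 mm².
σ_AB = N_AB/A_AB = 90500/2706 = 33.44 MPa.

33.4 MPa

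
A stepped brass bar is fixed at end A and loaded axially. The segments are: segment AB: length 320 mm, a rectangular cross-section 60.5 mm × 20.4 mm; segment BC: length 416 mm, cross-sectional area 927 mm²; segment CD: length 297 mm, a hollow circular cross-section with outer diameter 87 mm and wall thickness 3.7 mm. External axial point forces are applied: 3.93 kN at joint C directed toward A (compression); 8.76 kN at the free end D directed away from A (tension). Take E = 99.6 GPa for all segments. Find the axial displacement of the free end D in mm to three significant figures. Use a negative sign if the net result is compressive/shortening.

Internal axial forces (sectioning from the free end, tension +): N_CD = 8.76 kN, N_BC = 4.83 kN, N_AB = 4.83 kN.
A_AB = 1234 mm².
A_CD = 968.3 mm².
δ_AB = 4830·320/(1234·99600) = 0.01257 mm
δ_BC = 4830·416/(927·99600) = 0.02176 mm
δ_CD = 8760·297/(968.3·99600) = 0.02698 mm
δ = Σδ_i = 0.06131 mm.

0.0613 mm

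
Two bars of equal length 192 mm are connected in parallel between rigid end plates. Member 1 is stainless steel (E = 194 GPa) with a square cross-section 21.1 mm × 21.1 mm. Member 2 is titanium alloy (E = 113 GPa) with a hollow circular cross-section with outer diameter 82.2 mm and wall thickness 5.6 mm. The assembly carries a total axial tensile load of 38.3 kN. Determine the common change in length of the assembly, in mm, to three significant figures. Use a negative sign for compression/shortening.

A_1 = 445.2 mm².
A_2 = 1348 mm².
Equal strain + equilibrium ⇒ each member carries load in proportion to AE: A₁E₁ = 86370000 N, A₂E₂ = 152300000 N, ΣAE = 238700000 N.
δ = PL/ΣAE = 38300·192/238700000 = 0.03081 mm.

0.0308 mm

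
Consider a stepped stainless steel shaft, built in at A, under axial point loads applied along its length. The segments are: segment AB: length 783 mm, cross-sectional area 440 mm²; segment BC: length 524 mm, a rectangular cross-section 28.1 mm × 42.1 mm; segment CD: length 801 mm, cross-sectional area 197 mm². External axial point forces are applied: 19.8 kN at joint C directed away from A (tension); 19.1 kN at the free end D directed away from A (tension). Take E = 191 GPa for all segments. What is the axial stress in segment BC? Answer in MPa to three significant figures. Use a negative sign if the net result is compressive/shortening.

Internal axial forces (sectioning from the free end, tension +): N_CD = 19.1 kN, N_BC = 38.9 kN, N_AB = 38.9 kN.
A_BC = 1183 mm².
σ_BC = N_BC/A_BC = 38900/1183 = 32.88 MPa.

32.9 MPa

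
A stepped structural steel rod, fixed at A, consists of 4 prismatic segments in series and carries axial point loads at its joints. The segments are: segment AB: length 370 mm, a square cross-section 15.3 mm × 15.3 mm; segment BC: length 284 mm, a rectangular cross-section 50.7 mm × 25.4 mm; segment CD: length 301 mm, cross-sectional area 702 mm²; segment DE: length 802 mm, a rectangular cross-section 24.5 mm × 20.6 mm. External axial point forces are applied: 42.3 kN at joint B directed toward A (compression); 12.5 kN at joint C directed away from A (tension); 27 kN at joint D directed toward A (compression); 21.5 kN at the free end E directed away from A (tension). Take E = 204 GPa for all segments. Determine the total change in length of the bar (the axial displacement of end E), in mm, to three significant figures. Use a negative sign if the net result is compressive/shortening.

-0.110 mm

Internal axial forces (sectioning from the free end, tension +): N_DE = 21.5 kN, N_CD = -5.5 kN, N_BC = 7 kN, N_AB = -35.3 kN.
A_AB = 234.1 mm².
A_BC = 1288 mm².
A_DE = 504.7 mm².
δ_AB = -35300·370/(234.1·204000) = -0.2735 mm
δ_BC = 7000·284/(1288·204000) = 0.007567 mm
δ_CD = -5500·301/(702·204000) = -0.01156 mm
δ_DE = 21500·802/(504.7·204000) = 0.1675 mm
δ = Σδ_i = -0.11 mm.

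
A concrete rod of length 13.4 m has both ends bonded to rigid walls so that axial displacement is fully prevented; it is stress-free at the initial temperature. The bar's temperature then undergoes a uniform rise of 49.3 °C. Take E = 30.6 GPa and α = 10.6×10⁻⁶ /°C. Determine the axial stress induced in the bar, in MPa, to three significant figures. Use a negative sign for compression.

-16.0 MPa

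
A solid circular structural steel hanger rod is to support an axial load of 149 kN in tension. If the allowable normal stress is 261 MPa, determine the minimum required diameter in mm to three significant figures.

27.0 mm

Required area A ≥ P/σ_allow = 149000/261 = 570.9 mm².
For a solid circular section, d ≥ √(4A/π) = 26.96 mm.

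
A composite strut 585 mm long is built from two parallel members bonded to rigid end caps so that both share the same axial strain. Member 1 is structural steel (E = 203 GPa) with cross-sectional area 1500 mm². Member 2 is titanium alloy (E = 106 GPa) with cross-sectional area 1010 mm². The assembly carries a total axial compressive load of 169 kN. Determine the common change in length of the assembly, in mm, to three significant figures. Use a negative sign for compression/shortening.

-0.240 mm

Equal strain + equilibrium ⇒ each member carries load in proportion to AE: A₁E₁ = 304500000 N, A₂E₂ = 107100000 N, ΣAE = 411600000 N.
δ = PL/ΣAE = -169000·585/411600000 = -0.2402 mm.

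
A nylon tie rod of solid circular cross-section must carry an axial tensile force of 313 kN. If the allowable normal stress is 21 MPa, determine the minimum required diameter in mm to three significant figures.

Required area A ≥ P/σ_allow = 313000/21 = 14900 mm².
For a solid circular section, d ≥ √(4A/π) = 137.8 mm.

138 mm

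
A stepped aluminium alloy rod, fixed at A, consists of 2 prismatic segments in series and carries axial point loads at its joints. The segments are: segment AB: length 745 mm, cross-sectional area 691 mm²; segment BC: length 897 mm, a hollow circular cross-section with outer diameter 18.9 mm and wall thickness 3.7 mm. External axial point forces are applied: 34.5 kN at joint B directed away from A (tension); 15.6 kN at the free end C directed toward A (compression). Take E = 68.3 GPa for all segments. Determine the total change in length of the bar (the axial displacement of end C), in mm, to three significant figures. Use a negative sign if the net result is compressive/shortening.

Internal axial forces (sectioning from the free end, tension +): N_BC = -15.6 kN, N_AB = 18.9 kN.
A_BC = 176.7 mm².
δ_AB = 18900·745/(691·68300) = 0.2983 mm
δ_BC = -15600·897/(176.7·68300) = -1.16 mm
δ = Σδ_i = -0.8612 mm.

-0.861 mm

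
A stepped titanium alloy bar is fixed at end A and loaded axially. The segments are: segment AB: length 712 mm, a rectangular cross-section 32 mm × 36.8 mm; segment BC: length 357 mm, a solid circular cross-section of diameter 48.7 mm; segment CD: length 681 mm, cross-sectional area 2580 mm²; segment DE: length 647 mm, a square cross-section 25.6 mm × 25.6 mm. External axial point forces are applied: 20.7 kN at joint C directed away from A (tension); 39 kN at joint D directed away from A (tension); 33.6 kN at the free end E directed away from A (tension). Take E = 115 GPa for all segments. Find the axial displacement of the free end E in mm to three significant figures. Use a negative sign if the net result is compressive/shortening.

1.10 mm

Internal axial forces (sectioning from the free end, tension +): N_DE = 33.6 kN, N_CD = 72.6 kN, N_BC = 93.3 kN, N_AB = 93.3 kN.
A_AB = 1178 mm².
A_BC = 1863 mm².
A_DE = 655.4 mm².
δ_AB = 93300·712/(1178·115000) = 0.4905 mm
δ_BC = 93300·357/(1863·115000) = 0.1555 mm
δ_CD = 72600·681/(2580·115000) = 0.1666 mm
δ_DE = 33600·647/(655.4·115000) = 0.2884 mm
δ = Σδ_i = 1.101 mm.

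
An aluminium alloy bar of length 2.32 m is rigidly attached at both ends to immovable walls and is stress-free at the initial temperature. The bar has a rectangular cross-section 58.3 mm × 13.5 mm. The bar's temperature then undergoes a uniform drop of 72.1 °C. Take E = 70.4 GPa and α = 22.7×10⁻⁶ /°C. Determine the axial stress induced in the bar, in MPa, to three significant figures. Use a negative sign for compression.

Free thermal expansion αLΔT = 22.7e-6 · 2320 · -72.1 = -3.797 mm.
The walls impose strain ε = −(-3.797)/2320 = 1.6367e-03; σ = Eε = 70400 · 1.6367e-03 = 115.2 MPa.

115 MPa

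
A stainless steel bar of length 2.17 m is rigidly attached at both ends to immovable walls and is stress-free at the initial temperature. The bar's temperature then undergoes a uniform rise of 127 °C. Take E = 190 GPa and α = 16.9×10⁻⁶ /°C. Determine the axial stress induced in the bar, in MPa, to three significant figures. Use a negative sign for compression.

Free thermal expansion αLΔT = 16.9e-6 · 2170 · 127 = 4.657 mm.
The walls impose strain ε = −(4.657)/2170 = -2.1463e-03; σ = Eε = 190000 · -2.1463e-03 = -407.8 MPa.

-408 MPa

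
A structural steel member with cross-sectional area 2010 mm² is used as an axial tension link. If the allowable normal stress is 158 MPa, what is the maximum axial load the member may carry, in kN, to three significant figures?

318 kN

P_max = σ_allow · A = 158 · 2010 = 317600 N = 317.6 kN.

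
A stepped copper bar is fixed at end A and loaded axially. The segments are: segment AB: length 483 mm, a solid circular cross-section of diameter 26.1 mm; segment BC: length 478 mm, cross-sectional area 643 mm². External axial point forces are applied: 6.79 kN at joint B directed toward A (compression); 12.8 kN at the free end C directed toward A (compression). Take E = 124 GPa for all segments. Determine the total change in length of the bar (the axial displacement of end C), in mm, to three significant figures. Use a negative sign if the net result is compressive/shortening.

-0.219 mm

Internal axial forces (sectioning from the free end, tension +): N_BC = -12.8 kN, N_AB = -19.59 kN.
A_AB = 535 mm².
δ_AB = -19590·483/(535·124000) = -0.1426 mm
δ_BC = -12800·478/(643·124000) = -0.07674 mm
δ = Σδ_i = -0.2194 mm.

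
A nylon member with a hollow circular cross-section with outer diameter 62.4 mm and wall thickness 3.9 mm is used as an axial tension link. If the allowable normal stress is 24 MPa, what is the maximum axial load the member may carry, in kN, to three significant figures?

17.2 kN

A = 716.8 mm².
P_max = σ_allow · A = 24 · 716.8 = 17200 N = 17.2 kN.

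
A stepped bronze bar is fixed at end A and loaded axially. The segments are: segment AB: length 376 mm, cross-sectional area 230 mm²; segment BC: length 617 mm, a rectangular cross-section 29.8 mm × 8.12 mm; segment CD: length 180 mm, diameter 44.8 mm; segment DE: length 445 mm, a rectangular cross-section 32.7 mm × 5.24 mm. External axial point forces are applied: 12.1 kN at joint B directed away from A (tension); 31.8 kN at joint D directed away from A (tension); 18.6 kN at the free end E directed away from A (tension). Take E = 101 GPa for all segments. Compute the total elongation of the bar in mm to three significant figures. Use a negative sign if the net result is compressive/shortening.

2.82 mm

Internal axial forces (sectioning from the free end, tension +): N_DE = 18.6 kN, N_CD = 50.4 kN, N_BC = 50.4 kN, N_AB = 62.5 kN.
A_BC = 242 mm².
A_CD = 1576 mm².
A_DE = 171.3 mm².
δ_AB = 62500·376/(230·101000) = 1.012 mm
δ_BC = 50400·617/(242·101000) = 1.272 mm
δ_CD = 50400·180/(1576·101000) = 0.05698 mm
δ_DE = 18600·445/(171.3·101000) = 0.4783 mm
δ = Σδ_i = 2.819 mm.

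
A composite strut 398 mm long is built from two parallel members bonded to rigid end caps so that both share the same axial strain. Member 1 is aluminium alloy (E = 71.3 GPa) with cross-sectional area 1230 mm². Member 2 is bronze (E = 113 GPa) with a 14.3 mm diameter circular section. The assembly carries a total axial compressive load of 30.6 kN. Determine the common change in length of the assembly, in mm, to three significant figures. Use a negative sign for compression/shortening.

A_2 = 160.6 mm².
Equal strain + equilibrium ⇒ each member carries load in proportion to AE: A₁E₁ = 87700000 N, A₂E₂ = 18150000 N, ΣAE = 105800000 N.
δ = PL/ΣAE = -30600·398/105800000 = -0.1151 mm.

-0.115 mm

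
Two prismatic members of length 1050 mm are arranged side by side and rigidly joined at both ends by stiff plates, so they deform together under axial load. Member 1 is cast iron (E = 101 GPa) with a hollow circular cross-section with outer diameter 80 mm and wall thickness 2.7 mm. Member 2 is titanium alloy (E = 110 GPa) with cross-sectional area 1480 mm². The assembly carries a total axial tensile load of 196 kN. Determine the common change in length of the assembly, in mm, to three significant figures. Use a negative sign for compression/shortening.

A_1 = 655.7 mm².
Equal strain + equilibrium ⇒ each member carries load in proportion to AE: A₁E₁ = 66220000 N, A₂E₂ = 162800000 N, ΣAE = 229000000 N.
δ = PL/ΣAE = 196000·1050/229000000 = 0.8986 mm.

0.899 mm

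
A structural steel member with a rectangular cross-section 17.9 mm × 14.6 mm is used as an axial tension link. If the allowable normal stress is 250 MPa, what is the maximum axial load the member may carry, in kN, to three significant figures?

A = 261.3 mm².
P_max = σ_allow · A = 250 · 261.3 = 65330 N = 65.33 kN.

65.3 kN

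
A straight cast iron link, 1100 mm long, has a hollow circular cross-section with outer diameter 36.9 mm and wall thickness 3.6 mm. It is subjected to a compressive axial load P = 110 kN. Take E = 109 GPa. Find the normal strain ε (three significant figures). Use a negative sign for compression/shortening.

A = 376.6 mm².
σ = N/A = -292.1 MPa; ε = σ/E = -292.1/109000 = -2.680e-03.

-0.00268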